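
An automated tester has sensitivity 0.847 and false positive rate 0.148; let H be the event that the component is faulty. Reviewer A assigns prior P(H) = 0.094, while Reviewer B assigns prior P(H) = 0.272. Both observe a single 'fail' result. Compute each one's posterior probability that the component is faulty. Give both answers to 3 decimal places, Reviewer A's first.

P('+'|H) = 0.847, P('+'|¬H) = 0.148.
Reviewer A: numerator 0.847·0.094 = 0.079618; evidence = 0.079618+0.148·0.906 = 0.21371; posterior = 0.373.
Reviewer B: numerator 0.847·0.272 = 0.23038; evidence = 0.23038+0.148·0.728 = 0.33813; posterior = 0.681.

Reviewer A: 0.373; Reviewer B: 0.681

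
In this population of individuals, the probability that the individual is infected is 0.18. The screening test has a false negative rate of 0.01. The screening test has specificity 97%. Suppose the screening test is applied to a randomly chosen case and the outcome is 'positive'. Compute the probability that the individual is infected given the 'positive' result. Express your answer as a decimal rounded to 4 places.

Write H for 'the individual is infected'. Prior odds H:¬H = 0.18/0.82 = 0.21951. For the 'positive' outcome, the likelihood ratio is 0.99/0.03 = 33.000.
Posterior odds = 0.21951 × 33.000 = 7.2439, so P(H|E) = 7.2439/(1+7.2439) = 0.8787.

P(H | E) ≈ 0.8787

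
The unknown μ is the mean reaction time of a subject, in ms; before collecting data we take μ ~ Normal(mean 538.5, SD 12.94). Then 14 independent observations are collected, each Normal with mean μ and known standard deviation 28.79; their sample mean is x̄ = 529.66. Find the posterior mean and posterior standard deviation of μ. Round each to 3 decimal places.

With known σ, the Normal prior is conjugate. Weight on the data is w = (n/σ²)/(n/σ² + 1/τ₀²) = 0.0168906/(0.0168906+0.00597216) = 0.73878.
Posterior mean = w·x̄ + (1−w)·μ₀ = 0.73878·529.66 + 0.26122·538.5 = 531.969. Posterior variance = 1/(0.0168906+0.00597216) = 43.7393, so SD = 6.614.

Posterior mean ≈ 531.969; posterior SD ≈ 6.614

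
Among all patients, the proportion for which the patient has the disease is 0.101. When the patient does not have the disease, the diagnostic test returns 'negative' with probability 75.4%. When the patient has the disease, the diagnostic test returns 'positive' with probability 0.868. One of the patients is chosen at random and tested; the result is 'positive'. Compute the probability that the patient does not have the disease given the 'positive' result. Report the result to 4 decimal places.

Write H for 'the patient has the disease'. Prior odds H:¬H = 0.101/0.899 = 0.11235. For the 'positive' outcome, the likelihood ratio is 0.868/0.246 = 3.5285.
Posterior odds = 0.11235 × 3.5285 = 0.39641, so P(H|E) = 0.39641/(1+0.39641) = 0.2839. Then P(¬H|E) = 1 − 0.2839 = 0.7161.

P(¬H | E) ≈ 0.7161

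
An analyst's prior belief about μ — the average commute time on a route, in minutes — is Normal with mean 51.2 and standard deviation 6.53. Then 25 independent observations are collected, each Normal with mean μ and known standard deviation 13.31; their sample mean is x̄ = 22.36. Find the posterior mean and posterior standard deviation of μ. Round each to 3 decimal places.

With known σ, the Normal prior is conjugate. Weight on the data is w = (n/σ²)/(n/σ² + 1/τ₀²) = 0.141118/(0.141118+0.0234517) = 0.85750.
Posterior mean = w·x̄ + (1−w)·μ₀ = 0.85750·22.36 + 0.14250·51.2 = 26.470. Posterior variance = 1/(0.141118+0.0234517) = 6.07644, so SD = 2.465.

Posterior mean ≈ 26.470; posterior SD ≈ 2.465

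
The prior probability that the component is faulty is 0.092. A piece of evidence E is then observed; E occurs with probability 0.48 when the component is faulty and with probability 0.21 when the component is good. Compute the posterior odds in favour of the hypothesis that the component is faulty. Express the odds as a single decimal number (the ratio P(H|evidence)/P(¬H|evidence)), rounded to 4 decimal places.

Prior odds = 0.092/(1−0.092) = 0.10132. In log-odds, ln(0.10132) = -2.2895.
Add log likelihood ratio: ln(2.2857) = 0.82668.
Posterior log-odds = -1.4628, so posterior odds = exp(-1.4628) = 0.23159.

Posterior odds ≈ 0.2316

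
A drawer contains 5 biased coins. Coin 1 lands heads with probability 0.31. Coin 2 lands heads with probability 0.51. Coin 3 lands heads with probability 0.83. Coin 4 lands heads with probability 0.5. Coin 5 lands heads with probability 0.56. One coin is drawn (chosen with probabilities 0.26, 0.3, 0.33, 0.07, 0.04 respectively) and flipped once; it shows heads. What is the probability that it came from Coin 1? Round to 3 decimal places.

Posterior probability ≈ 0.143

P(heads|C1) = 0.31; P(heads|C2) = 0.51; P(heads|C3) = 0.83; P(heads|C4) = 0.5; P(heads|C5) = 0.56.
Prior × likelihood for each source: 0.26·0.31=0.08060, 0.3·0.51=0.1530, 0.33·0.83=0.2739, 0.07·0.5=0.03500, 0.04·0.56=0.02240. Summing gives P(heads) = 0.56490.
P(Coin 1 | heads) = 0.08060 / 0.56490 = 0.143.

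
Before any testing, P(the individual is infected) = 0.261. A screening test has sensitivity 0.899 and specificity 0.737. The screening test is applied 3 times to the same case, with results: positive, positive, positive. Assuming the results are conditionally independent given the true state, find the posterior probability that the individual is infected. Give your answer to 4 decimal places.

With H the event that the individual is infected, the joint likelihood of the observed sequence is P(data|H) = 0.899·0.899·0.899 = 0.72657 and P(data|¬H) = 0.263·0.263·0.263 = 0.018191.
Bayes: P(H|data) = 0.261·0.72657 / (0.261·0.72657 + 0.739·0.018191) = 0.18964/0.20308 = 0.9338.

Posterior P(H) ≈ 0.9338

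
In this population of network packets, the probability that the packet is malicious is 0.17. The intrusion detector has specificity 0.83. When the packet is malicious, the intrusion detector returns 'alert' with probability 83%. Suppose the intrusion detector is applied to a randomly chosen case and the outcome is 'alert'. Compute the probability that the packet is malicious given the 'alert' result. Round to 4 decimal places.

Write H for 'the packet is malicious'. Prior odds H:¬H = 0.17/0.83 = 0.20482. For the 'alert' outcome, the likelihood ratio is 0.83/0.17 = 4.8824.
Posterior odds = 0.20482 × 4.8824 = 1.0000, so P(H|E) = 1.0000/(1+1.0000) = 0.5000.

P(H | E) ≈ 0.5000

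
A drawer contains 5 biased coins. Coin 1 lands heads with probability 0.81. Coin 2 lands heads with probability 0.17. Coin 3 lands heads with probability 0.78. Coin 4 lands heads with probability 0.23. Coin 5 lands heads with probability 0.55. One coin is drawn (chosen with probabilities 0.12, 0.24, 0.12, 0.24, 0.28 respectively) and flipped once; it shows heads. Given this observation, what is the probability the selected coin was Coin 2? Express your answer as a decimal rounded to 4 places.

P(heads|C1) = 0.81; P(heads|C2) = 0.17; P(heads|C3) = 0.78; P(heads|C4) = 0.23; P(heads|C5) = 0.55.
Prior × likelihood for each source: 0.12·0.81=0.09720, 0.24·0.17=0.04080, 0.12·0.78=0.09360, 0.24·0.23=0.05520, 0.28·0.55=0.1540. Summing gives P(heads) = 0.44080.
P(Coin 2 | heads) = 0.04080 / 0.44080 = 0.0926.

Posterior probability ≈ 0.0926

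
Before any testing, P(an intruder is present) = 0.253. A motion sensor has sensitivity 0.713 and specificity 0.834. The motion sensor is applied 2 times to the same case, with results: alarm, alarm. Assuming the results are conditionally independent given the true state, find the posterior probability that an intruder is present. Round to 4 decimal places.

Posterior P(H) ≈ 0.8620

Let H be the event that an intruder is present; start with P(H) = 0.253. P('alarm'|H) = 0.713, P('alarm'|¬H) = 0.166.
Update on result 1 ('alarm'): P(H) ← 0.713·0.2530 / (0.713·0.2530 + 0.166·0.7470) = 0.18039/0.30439 = 0.5926.
Update on result 2 ('alarm'): P(H) ← 0.713·0.5926 / (0.713·0.5926 + 0.166·0.4074) = 0.42254/0.49016 = 0.8620.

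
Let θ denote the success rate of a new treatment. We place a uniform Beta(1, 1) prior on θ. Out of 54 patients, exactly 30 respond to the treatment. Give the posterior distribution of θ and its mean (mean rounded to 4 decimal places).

Observing 30 successes and 24 failures updates Beta(1, 1) by adding the success and failure counts to the two shape parameters: α = 1+30 = 31, β = 1+24 = 25.
E[θ | data] = 31/(31+25) = 0.5536.

Posterior: Beta(31, 25); mean ≈ 0.5536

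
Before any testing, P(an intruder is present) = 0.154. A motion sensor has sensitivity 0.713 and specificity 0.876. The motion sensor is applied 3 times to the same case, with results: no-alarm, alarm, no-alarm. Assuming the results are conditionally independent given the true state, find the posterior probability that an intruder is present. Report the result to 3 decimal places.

Let H be the event that an intruder is present; start with P(H) = 0.154. P('alarm'|H) = 0.713, P('alarm'|¬H) = 0.124.
Update on result 1 ('no-alarm'): P(H) ← 0.287·0.1540 / (0.287·0.1540 + 0.876·0.8460) = 0.044198/0.78529 = 0.0563.
Update on result 2 ('alarm'): P(H) ← 0.713·0.0563 / (0.713·0.0563 + 0.124·0.9437) = 0.040129/0.15715 = 0.2554.
Update on result 3 ('no-alarm'): P(H) ← 0.287·0.2554 / (0.287·0.2554 + 0.876·0.7446) = 0.073287/0.72560 = 0.1010.

Posterior P(H) ≈ 0.101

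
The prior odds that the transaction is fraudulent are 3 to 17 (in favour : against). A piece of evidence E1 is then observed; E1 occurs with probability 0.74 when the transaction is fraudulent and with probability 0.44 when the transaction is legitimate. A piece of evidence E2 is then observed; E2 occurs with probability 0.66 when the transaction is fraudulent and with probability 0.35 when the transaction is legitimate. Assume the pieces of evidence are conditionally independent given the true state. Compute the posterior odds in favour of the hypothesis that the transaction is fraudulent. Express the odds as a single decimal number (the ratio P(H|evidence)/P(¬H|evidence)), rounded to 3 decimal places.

Posterior odds ≈ 0.560

Prior odds = 3/17 = 0.17647. In log-odds, ln(0.17647) = -1.7346.
Add log likelihood ratios: ln(1.6818) + ln(1.8857) = 1.1542.
Posterior log-odds = -0.58042, so posterior odds = exp(-0.58042) = 0.55966.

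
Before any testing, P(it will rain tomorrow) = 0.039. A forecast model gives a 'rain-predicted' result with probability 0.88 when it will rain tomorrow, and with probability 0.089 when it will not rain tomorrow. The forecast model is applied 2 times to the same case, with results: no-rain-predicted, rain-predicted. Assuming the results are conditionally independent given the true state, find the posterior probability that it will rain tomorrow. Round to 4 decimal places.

Posterior P(H) ≈ 0.0502

Let H be the event that it will rain tomorrow; start with P(H) = 0.039. P('rain-predicted'|H) = 0.88, P('rain-predicted'|¬H) = 0.089.
Update on result 1 ('no-rain-predicted'): P(H) ← 0.12·0.0390 / (0.12·0.0390 + 0.911·0.9610) = 0.0046800/0.88015 = 0.0053.
Update on result 2 ('rain-predicted'): P(H) ← 0.88·0.0053 / (0.88·0.0053 + 0.089·0.9947) = 0.0046792/0.093206 = 0.0502.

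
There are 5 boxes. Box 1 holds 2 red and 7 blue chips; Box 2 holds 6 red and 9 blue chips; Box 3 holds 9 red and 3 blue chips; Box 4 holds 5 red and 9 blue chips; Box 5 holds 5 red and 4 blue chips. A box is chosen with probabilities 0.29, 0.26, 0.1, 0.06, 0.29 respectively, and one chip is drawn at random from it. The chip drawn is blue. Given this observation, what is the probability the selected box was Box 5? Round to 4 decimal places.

Posterior probability ≈ 0.2245

Tabulate prior·likelihood by source: [1] prior 0.29, lik 0.7778, product 0.2256; [2] prior 0.26, lik 0.6, product 0.1560; [3] prior 0.1, lik 0.25, product 0.02500; [4] prior 0.06, lik 0.6429, product 0.03857; [5] prior 0.29, lik 0.4444, product 0.1289.
Normalizing constant = 0.57402; the posterior for Box 5 is its product over the sum, 0.1289/0.57402 = 0.2245.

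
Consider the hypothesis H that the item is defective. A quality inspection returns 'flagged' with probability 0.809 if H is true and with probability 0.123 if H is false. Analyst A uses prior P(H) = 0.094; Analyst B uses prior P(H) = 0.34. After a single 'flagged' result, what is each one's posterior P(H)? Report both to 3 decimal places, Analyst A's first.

Analyst A: 0.406; Analyst B: 0.772

The likelihood ratio for a 'flagged' result is 0.809/0.123 = 6.5772.
Analyst A: prior odds 0.094/0.906 = 0.10375; posterior odds 0.68241; posterior probability 0.406.
Analyst B: prior odds 0.34/0.66 = 0.51515; posterior odds 3.3883; posterior probability 0.772.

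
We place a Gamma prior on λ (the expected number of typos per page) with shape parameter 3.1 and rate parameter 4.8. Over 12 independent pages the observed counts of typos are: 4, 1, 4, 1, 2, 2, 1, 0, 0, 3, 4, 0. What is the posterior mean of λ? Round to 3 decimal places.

Posterior mean ≈ 1.494

Total count ∑xᵢ = 22 over n = 12 pages.
Gamma is conjugate to the Poisson likelihood: posterior is Gamma(shape = 3.1+22 = 25.1, rate = 4.8+12 = 16.8).
Posterior mean = shape/rate = 25.1/16.8 = 1.494.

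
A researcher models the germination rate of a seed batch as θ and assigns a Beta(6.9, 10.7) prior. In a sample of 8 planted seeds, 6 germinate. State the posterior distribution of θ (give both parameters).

Posterior: Beta(12.9, 12.7)

Observing 6 successes and 2 failures updates Beta(6.9, 10.7) by adding the success and failure counts to the two shape parameters: α = 6.9+6 = 12.9, β = 10.7+2 = 12.7.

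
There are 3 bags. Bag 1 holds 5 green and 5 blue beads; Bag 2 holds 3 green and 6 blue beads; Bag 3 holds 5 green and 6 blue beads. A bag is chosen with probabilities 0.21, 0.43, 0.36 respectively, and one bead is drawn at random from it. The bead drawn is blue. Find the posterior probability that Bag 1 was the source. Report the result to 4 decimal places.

Posterior probability ≈ 0.1786

Tabulate prior·likelihood by source: [1] prior 0.21, lik 0.5, product 0.1050; [2] prior 0.43, lik 0.6667, product 0.2867; [3] prior 0.36, lik 0.5455, product 0.1964.
Normalizing constant = 0.58803; the posterior for Bag 1 is its product over the sum, 0.1050/0.58803 = 0.1786.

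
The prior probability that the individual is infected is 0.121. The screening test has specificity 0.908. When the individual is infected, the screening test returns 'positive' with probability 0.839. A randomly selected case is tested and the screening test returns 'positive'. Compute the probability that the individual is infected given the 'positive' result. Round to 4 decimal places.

Write H for 'the individual is infected'. Prior odds H:¬H = 0.121/0.879 = 0.13766. For the 'positive' outcome, the likelihood ratio is 0.839/0.092 = 9.1196.
Posterior odds = 0.13766 × 9.1196 = 1.2554, so P(H|E) = 1.2554/(1+1.2554) = 0.5566.

P(H | E) ≈ 0.5566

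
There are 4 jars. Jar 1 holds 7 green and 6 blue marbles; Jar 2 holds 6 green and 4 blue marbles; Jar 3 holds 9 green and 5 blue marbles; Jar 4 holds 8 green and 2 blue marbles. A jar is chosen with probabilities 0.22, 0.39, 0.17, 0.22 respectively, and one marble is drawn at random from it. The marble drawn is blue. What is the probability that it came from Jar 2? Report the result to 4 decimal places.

Tabulate prior·likelihood by source: [1] prior 0.22, lik 0.4615, product 0.1015; [2] prior 0.39, lik 0.4, product 0.1560; [3] prior 0.17, lik 0.3571, product 0.06071; [4] prior 0.22, lik 0.2, product 0.04400.
Normalizing constant = 0.36225; the posterior for Jar 2 is its product over the sum, 0.1560/0.36225 = 0.4306.

Posterior probability ≈ 0.4306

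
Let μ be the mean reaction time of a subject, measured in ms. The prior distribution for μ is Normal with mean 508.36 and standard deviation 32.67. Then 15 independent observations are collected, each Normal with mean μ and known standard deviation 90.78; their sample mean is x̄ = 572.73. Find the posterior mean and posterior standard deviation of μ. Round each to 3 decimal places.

Posterior mean ≈ 550.856; posterior SD ≈ 19.045

Prior precision 1/τ₀² = 1/32.67² = 0.00093692; data precision n/σ² = 15/90.78² = 0.00182017.
Posterior precision = 0.00093692 + 0.00182017 = 0.00275708, giving posterior SD = 1/√0.00275708 = 19.045.
Posterior mean = (0.00093692·508.36 + 0.00182017·572.73) / 0.00275708 = 550.856.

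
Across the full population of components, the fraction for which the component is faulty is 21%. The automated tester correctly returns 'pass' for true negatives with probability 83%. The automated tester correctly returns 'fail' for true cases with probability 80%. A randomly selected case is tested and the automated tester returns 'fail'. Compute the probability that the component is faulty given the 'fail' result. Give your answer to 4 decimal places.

P(H | E) ≈ 0.5557

Let H be the event that the component is faulty. P(H) = 0.21, so P(¬H) = 0.79. With E the 'fail' result, P(E|H) = 0.8 and P(E|¬H) = 0.17.
P(E) = 0.8·0.21 + 0.17·0.79 = 0.16800 + 0.13430 = 0.30230.
By Bayes' theorem, P(H|E) = 0.16800 / 0.30230 = 0.5557.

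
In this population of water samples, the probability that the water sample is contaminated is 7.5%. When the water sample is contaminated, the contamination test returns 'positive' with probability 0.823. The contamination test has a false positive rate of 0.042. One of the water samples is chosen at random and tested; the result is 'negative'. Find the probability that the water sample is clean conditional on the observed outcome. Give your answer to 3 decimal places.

P(¬H | E) ≈ 0.985

Let H be the event that the water sample is contaminated. P(H) = 0.075, so P(¬H) = 0.925. With E the 'negative' result, P(E|H) = 0.177 and P(E|¬H) = 0.958.
P(E) = 0.177·0.075 + 0.958·0.925 = 0.013275 + 0.88615 = 0.89943.
By Bayes' theorem, P(H|E) = 0.013275 / 0.89943 = 0.015. Hence P(¬H|E) = 1 − 0.015 = 0.985.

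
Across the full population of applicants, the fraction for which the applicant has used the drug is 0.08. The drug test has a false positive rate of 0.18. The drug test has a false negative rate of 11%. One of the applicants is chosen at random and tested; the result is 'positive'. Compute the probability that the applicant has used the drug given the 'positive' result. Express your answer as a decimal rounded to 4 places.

Let H be the event that the applicant has used the drug. P(H) = 0.08, so P(¬H) = 0.92. With E the 'positive' result, P(E|H) = 0.89 and P(E|¬H) = 0.18.
P(E) = 0.89·0.08 + 0.18·0.92 = 0.071200 + 0.16560 = 0.23680.
By Bayes' theorem, P(H|E) = 0.071200 / 0.23680 = 0.3007.

P(H | E) ≈ 0.3007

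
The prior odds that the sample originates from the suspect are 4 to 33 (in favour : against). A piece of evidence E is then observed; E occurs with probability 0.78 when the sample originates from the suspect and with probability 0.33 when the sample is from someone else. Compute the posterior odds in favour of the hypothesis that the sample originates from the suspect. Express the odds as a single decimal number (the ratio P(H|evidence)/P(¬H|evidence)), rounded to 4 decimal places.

Posterior odds ≈ 0.2865

Prior odds = 4/33 = 0.12121. In log-odds, ln(0.12121) = -2.1102.
Add log likelihood ratio: ln(2.3636) = 0.86020.
Posterior log-odds = -1.2500, so posterior odds = exp(-1.2500) = 0.28650.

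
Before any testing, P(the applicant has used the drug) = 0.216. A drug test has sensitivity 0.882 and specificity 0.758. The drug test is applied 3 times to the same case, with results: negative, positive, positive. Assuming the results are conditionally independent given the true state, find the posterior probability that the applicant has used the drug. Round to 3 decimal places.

Posterior P(H) ≈ 0.363

With H the event that the applicant has used the drug, the joint likelihood of the observed sequence is P(data|H) = 0.118·0.882·0.882 = 0.091795 and P(data|¬H) = 0.758·0.242·0.242 = 0.044392.
Bayes: P(H|data) = 0.216·0.091795 / (0.216·0.091795 + 0.784·0.044392) = 0.019828/0.054631 = 0.3629.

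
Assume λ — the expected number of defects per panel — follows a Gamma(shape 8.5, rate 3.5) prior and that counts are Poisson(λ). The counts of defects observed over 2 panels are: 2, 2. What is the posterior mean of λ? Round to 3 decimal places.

Total count ∑xᵢ = 4 over n = 2 panels.
Gamma is conjugate to the Poisson likelihood: posterior is Gamma(shape = 8.5+4 = 12.5, rate = 3.5+2 = 5.5).
Posterior mean = shape/rate = 12.5/5.5 = 2.273.

Posterior mean ≈ 2.273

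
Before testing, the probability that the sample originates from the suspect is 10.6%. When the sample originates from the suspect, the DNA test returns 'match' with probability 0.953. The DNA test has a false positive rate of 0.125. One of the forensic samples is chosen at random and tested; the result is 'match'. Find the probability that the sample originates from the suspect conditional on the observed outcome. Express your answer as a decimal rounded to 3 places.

P(H | E) ≈ 0.475

Write H for 'the sample originates from the suspect'. Prior odds H:¬H = 0.106/0.894 = 0.11857. For the 'match' outcome, the likelihood ratio is 0.953/0.125 = 7.6240.
Posterior odds = 0.11857 × 7.6240 = 0.90396, so P(H|E) = 0.90396/(1+0.90396) = 0.475.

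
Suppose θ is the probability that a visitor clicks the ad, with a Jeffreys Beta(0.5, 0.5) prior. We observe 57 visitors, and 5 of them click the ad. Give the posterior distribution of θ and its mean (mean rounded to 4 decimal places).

The binomial likelihood is conjugate to the Beta prior: with 5 successes and 52 failures, the posterior is Beta(0.5+5, 0.5+52) = Beta(5.5, 52.5).
E[θ | data] = 5.5/(5.5+52.5) = 0.0948.

Posterior: Beta(5.5, 52.5); mean ≈ 0.0948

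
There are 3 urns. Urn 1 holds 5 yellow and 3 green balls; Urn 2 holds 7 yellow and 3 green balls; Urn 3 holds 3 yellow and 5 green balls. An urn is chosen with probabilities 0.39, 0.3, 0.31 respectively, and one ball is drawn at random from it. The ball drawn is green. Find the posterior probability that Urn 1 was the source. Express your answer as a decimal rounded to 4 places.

Tabulate prior·likelihood by source: [1] prior 0.39, lik 0.375, product 0.1462; [2] prior 0.3, lik 0.3, product 0.09000; [3] prior 0.31, lik 0.625, product 0.1938.
Normalizing constant = 0.43000; the posterior for Urn 1 is its product over the sum, 0.1462/0.43000 = 0.3401.

Posterior probability ≈ 0.3401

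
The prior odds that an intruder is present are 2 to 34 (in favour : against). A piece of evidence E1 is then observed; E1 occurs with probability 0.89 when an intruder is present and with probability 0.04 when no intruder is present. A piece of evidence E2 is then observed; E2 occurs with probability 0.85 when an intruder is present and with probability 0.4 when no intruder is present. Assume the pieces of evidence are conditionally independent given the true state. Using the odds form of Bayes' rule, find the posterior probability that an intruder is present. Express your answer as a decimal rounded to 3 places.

Prior odds = 2/34 = 0.058824. In log-odds, ln(0.058824) = -2.8332.
Add log likelihood ratios: ln(22.250) + ln(2.1250) = 3.8561.
Posterior log-odds = 1.0229, so posterior odds = exp(1.0229) = 2.7812. Converting, P(H|E) = 2.7812/3.7812 = 0.736.

Posterior probability ≈ 0.736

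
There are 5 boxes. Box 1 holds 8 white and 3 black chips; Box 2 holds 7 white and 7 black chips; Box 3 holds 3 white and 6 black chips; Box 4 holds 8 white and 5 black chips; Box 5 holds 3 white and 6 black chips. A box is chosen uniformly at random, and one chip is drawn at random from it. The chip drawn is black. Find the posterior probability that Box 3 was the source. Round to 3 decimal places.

Tabulate prior·likelihood by source: [1] prior 0.2, lik 0.2727, product 0.05455; [2] prior 0.2, lik 0.5, product 0.1000; [3] prior 0.2, lik 0.6667, product 0.1333; [4] prior 0.2, lik 0.3846, product 0.07692; [5] prior 0.2, lik 0.6667, product 0.1333.
Normalizing constant = 0.49814; the posterior for Box 3 is its product over the sum, 0.1333/0.49814 = 0.268.

Posterior probability ≈ 0.268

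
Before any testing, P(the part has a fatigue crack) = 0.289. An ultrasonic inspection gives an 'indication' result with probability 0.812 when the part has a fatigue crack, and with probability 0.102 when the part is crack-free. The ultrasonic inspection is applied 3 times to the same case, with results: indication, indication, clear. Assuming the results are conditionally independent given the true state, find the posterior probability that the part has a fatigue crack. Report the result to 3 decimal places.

Posterior P(H) ≈ 0.844

Let H be the event that the part has a fatigue crack; start with P(H) = 0.289. P('indication'|H) = 0.812, P('indication'|¬H) = 0.102.
Update on result 1 ('indication'): P(H) ← 0.812·0.2890 / (0.812·0.2890 + 0.102·0.7110) = 0.23467/0.30719 = 0.7639.
Update on result 2 ('indication'): P(H) ← 0.812·0.7639 / (0.812·0.7639 + 0.102·0.2361) = 0.62030/0.64438 = 0.9626.
Update on result 3 ('clear'): P(H) ← 0.188·0.9626 / (0.188·0.9626 + 0.898·0.0374) = 0.18097/0.21453 = 0.8436.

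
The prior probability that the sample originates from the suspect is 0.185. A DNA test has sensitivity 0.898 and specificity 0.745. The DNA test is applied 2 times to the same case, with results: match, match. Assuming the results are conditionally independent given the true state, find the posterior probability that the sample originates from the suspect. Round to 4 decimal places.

Let H be the event that the sample originates from the suspect; start with P(H) = 0.185. P('match'|H) = 0.898, P('match'|¬H) = 0.255.
Update on result 1 ('match'): P(H) ← 0.898·0.1850 / (0.898·0.1850 + 0.255·0.8150) = 0.16613/0.37395 = 0.4443.
Update on result 2 ('match'): P(H) ← 0.898·0.4443 / (0.898·0.4443 + 0.255·0.5557) = 0.39894/0.54065 = 0.7379.

Posterior P(H) ≈ 0.7379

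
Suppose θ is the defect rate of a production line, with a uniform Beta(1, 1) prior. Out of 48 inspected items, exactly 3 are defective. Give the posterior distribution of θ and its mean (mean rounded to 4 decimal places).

Posterior: Beta(4, 46); mean ≈ 0.0800

Observing 3 successes and 45 failures updates Beta(1, 1) by adding the success and failure counts to the two shape parameters: α = 1+3 = 4, β = 1+45 = 46.
Posterior mean = α/(α+β) = 4/50 = 0.0800.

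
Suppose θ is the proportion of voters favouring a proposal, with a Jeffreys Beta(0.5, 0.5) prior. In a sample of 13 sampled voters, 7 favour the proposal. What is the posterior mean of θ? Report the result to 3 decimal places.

Posterior mean ≈ 0.536

The binomial likelihood is conjugate to the Beta prior: with 7 successes and 6 failures, the posterior is Beta(0.5+7, 0.5+6) = Beta(7.5, 6.5).
E[θ | data] = 7.5/(7.5+6.5) = 0.536.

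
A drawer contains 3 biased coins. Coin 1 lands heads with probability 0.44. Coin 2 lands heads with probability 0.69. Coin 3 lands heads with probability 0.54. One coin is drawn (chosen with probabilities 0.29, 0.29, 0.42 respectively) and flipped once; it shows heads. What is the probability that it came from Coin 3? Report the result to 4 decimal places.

Posterior probability ≈ 0.4090

Tabulate prior·likelihood by source: [1] prior 0.29, lik 0.44, product 0.1276; [2] prior 0.29, lik 0.69, product 0.2001; [3] prior 0.42, lik 0.54, product 0.2268.
Normalizing constant = 0.55450; the posterior for Coin 3 is its product over the sum, 0.2268/0.55450 = 0.4090.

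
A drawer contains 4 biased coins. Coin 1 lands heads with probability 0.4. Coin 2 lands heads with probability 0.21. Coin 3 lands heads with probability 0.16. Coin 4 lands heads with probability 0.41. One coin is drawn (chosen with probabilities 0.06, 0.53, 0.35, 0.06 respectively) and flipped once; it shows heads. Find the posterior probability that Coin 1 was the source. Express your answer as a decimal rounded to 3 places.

Posterior probability ≈ 0.111

P(heads|C1) = 0.4; P(heads|C2) = 0.21; P(heads|C3) = 0.16; P(heads|C4) = 0.41.
Prior × likelihood for each source: 0.06·0.4=0.02400, 0.53·0.21=0.1113, 0.35·0.16=0.05600, 0.06·0.41=0.02460. Summing gives P(heads) = 0.21590.
P(Coin 1 | heads) = 0.02400 / 0.21590 = 0.111.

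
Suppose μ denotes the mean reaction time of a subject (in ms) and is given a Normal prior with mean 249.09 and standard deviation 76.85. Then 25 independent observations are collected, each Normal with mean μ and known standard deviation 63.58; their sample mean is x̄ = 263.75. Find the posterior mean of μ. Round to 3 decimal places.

With known σ, the Normal prior is conjugate. Weight on the data is w = (n/σ²)/(n/σ² + 1/τ₀²) = 0.00618442/(0.00618442+0.00016932) = 0.97335.
Posterior mean = w·x̄ + (1−w)·μ₀ = 0.97335·263.75 + 0.026649·249.09 = 263.359.

Posterior mean ≈ 263.359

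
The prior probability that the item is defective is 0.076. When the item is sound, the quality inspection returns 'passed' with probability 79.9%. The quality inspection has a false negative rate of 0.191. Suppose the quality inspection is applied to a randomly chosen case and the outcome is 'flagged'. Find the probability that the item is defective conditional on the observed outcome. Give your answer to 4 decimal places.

P(H | E) ≈ 0.2487

Let H be the event that the item is defective. P(H) = 0.076, so P(¬H) = 0.924. With E the 'flagged' result, P(E|H) = 0.809 and P(E|¬H) = 0.201.
P(E) = 0.809·0.076 + 0.201·0.924 = 0.061484 + 0.18572 = 0.24721.
By Bayes' theorem, P(H|E) = 0.061484 / 0.24721 = 0.2487.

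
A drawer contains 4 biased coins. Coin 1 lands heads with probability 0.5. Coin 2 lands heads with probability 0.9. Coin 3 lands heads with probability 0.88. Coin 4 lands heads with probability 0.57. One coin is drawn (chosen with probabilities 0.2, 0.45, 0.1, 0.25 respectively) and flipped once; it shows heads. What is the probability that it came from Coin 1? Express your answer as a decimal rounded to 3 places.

P(heads|C1) = 0.5; P(heads|C2) = 0.9; P(heads|C3) = 0.88; P(heads|C4) = 0.57.
Prior × likelihood for each source: 0.2·0.5=0.1000, 0.45·0.9=0.4050, 0.1·0.88=0.08800, 0.25·0.57=0.1425. Summing gives P(heads) = 0.73550.
P(Coin 1 | heads) = 0.1000 / 0.73550 = 0.136.

Posterior probability ≈ 0.136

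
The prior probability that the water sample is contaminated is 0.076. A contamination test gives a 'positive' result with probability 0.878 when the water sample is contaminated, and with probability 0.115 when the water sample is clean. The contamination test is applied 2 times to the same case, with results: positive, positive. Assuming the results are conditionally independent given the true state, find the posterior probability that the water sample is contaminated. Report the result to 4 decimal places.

With H the event that the water sample is contaminated, the joint likelihood of the observed sequence is P(data|H) = 0.878·0.878 = 0.77088 and P(data|¬H) = 0.115·0.115 = 0.013225.
Bayes: P(H|data) = 0.076·0.77088 / (0.076·0.77088 + 0.924·0.013225) = 0.058587/0.070807 = 0.8274.

Posterior P(H) ≈ 0.8274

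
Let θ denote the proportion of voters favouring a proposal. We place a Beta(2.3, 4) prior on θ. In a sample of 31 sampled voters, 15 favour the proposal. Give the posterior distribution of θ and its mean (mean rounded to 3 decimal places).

Posterior: Beta(17.3, 20); mean ≈ 0.464

The binomial likelihood is conjugate to the Beta prior: with 15 successes and 16 failures, the posterior is Beta(2.3+15, 4+16) = Beta(17.3, 20).
E[θ | data] = 17.3/(17.3+20) = 0.464.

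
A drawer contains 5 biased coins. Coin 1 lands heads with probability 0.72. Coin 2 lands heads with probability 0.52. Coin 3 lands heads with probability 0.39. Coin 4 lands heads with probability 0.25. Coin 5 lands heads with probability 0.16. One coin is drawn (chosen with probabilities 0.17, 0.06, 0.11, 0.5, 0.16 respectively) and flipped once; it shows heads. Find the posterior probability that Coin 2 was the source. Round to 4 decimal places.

Posterior probability ≈ 0.0899

Tabulate prior·likelihood by source: [1] prior 0.17, lik 0.72, product 0.1224; [2] prior 0.06, lik 0.52, product 0.03120; [3] prior 0.11, lik 0.39, product 0.04290; [4] prior 0.5, lik 0.25, product 0.1250; [5] prior 0.16, lik 0.16, product 0.02560.
Normalizing constant = 0.34710; the posterior for Coin 2 is its product over the sum, 0.03120/0.34710 = 0.0899.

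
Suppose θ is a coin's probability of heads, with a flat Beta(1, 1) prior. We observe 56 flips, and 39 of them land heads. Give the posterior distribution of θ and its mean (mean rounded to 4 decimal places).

Posterior: Beta(40, 18); mean ≈ 0.6897

The binomial likelihood is conjugate to the Beta prior: with 39 successes and 17 failures, the posterior is Beta(1+39, 1+17) = Beta(40, 18).
Posterior mean = α/(α+β) = 40/58 = 0.6897.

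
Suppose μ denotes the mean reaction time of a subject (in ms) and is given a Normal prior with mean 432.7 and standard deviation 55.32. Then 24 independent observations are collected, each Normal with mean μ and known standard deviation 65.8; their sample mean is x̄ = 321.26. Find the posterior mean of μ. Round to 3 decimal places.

With known σ, the Normal prior is conjugate. Weight on the data is w = (n/σ²)/(n/σ² + 1/τ₀²) = 0.00554319/(0.00554319+0.00032677) = 0.94433.
Posterior mean = w·x̄ + (1−w)·μ₀ = 0.94433·321.26 + 0.055667·432.7 = 327.464.

Posterior mean ≈ 327.464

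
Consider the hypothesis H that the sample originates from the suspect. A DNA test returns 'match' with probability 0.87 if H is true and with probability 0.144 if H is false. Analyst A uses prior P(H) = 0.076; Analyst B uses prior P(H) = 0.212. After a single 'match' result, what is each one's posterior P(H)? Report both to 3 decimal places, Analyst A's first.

P('+'|H) = 0.87, P('+'|¬H) = 0.144.
Analyst A: numerator 0.87·0.076 = 0.066120; evidence = 0.066120+0.144·0.924 = 0.19918; posterior = 0.332.
Analyst B: numerator 0.87·0.212 = 0.18444; evidence = 0.18444+0.144·0.788 = 0.29791; posterior = 0.619.

Analyst A: 0.332; Analyst B: 0.619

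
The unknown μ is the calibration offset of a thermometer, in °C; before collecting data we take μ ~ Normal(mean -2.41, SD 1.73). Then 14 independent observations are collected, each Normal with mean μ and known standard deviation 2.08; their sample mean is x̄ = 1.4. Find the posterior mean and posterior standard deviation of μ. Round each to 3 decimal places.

Posterior mean ≈ 1.043; posterior SD ≈ 0.529

With known σ, the Normal prior is conjugate. Weight on the data is w = (n/σ²)/(n/σ² + 1/τ₀²) = 3.23595/(3.23595+0.334124) = 0.90641.
Posterior mean = w·x̄ + (1−w)·μ₀ = 0.90641·1.4 + 0.093590·-2.41 = 1.043. Posterior variance = 1/(3.23595+0.334124) = 0.280106, so SD = 0.529.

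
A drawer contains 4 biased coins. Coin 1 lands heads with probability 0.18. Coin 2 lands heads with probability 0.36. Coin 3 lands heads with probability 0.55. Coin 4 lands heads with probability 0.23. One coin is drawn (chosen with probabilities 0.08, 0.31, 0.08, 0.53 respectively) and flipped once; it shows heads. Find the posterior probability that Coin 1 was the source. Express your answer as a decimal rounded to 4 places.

P(heads|C1) = 0.18; P(heads|C2) = 0.36; P(heads|C3) = 0.55; P(heads|C4) = 0.23.
Prior × likelihood for each source: 0.08·0.18=0.01440, 0.31·0.36=0.1116, 0.08·0.55=0.04400, 0.53·0.23=0.1219. Summing gives P(heads) = 0.29190.
P(Coin 1 | heads) = 0.01440 / 0.29190 = 0.0493.

Posterior probability ≈ 0.0493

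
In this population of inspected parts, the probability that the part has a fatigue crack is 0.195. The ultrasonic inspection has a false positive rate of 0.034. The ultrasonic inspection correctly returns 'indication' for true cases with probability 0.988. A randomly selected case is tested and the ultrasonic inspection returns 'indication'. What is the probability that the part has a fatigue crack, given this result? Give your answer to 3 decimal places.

Write H for 'the part has a fatigue crack'. Prior odds H:¬H = 0.195/0.805 = 0.24224. For the 'indication' outcome, the likelihood ratio is 0.988/0.034 = 29.059.
Posterior odds = 0.24224 × 29.059 = 7.0391, so P(H|E) = 7.0391/(1+7.0391) = 0.876.

P(H | E) ≈ 0.876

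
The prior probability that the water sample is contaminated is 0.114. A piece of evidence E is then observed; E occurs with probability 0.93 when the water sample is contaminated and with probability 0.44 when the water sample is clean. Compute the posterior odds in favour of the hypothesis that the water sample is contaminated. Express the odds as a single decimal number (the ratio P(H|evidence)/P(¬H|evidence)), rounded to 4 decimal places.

Prior odds = 0.114/(1−0.114) = 0.12867. In log-odds, ln(0.12867) = -2.0505.
Add log likelihood ratio: ln(2.1136) = 0.74841.
Posterior log-odds = -1.3021, so posterior odds = exp(-1.3021) = 0.27196.

Posterior odds ≈ 0.2720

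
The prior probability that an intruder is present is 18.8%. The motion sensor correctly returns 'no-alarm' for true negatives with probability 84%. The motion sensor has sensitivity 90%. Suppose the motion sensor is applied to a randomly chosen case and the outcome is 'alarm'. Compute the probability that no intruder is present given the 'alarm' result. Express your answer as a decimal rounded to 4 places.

P(¬H | E) ≈ 0.4343

Let H be the event that an intruder is present. P(H) = 0.188, so P(¬H) = 0.812. With E the 'alarm' result, P(E|H) = 0.9 and P(E|¬H) = 0.16.
P(E) = 0.9·0.188 + 0.16·0.812 = 0.16920 + 0.12992 = 0.29912.
By Bayes' theorem, P(H|E) = 0.16920 / 0.29912 = 0.5657. Hence P(¬H|E) = 1 − 0.5657 = 0.4343.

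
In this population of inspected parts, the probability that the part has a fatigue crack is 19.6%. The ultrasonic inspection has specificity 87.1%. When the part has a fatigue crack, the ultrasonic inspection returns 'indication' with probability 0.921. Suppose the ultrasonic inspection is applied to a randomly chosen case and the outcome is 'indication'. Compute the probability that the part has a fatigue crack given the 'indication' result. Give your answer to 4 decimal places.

Let H be the event that the part has a fatigue crack. P(H) = 0.196, so P(¬H) = 0.804. With E the 'indication' result, P(E|H) = 0.921 and P(E|¬H) = 0.129.
P(E) = 0.921·0.196 + 0.129·0.804 = 0.18052 + 0.10372 = 0.28423.
By Bayes' theorem, P(H|E) = 0.18052 / 0.28423 = 0.6351.

P(H | E) ≈ 0.6351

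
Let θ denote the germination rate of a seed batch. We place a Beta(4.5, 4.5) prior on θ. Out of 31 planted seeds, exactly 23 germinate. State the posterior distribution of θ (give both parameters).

The binomial likelihood is conjugate to the Beta prior: with 23 successes and 8 failures, the posterior is Beta(4.5+23, 4.5+8) = Beta(27.5, 12.5).

Posterior: Beta(27.5, 12.5)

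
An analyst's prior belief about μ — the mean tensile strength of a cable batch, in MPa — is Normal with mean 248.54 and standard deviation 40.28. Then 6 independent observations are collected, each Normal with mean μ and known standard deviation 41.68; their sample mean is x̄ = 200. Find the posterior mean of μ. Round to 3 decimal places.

Posterior mean ≈ 207.350

Prior precision 1/τ₀² = 1/40.28² = 0.00061634; data precision n/σ² = 6/41.68² = 0.00345379.
Posterior precision = 0.00061634 + 0.00345379 = 0.00407013.
Posterior mean = (0.00061634·248.54 + 0.00345379·200) / 0.00407013 = 207.350.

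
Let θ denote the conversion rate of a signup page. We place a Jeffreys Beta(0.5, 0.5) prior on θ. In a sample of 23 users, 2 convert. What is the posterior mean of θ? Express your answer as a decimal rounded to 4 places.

Posterior mean ≈ 0.1042

Observing 2 successes and 21 failures updates Beta(0.5, 0.5) by adding the success and failure counts to the two shape parameters: α = 0.5+2 = 2.5, β = 0.5+21 = 21.5.
E[θ | data] = 2.5/(2.5+21.5) = 0.1042.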